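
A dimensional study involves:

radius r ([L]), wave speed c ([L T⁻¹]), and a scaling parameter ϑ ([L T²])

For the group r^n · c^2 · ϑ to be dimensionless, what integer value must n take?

Balance the L exponent: (1)·n from r, plus 2·(1) + (1) = 3 from the rest, must sum to zero.
n + 3 = 0, so n = -3.

-3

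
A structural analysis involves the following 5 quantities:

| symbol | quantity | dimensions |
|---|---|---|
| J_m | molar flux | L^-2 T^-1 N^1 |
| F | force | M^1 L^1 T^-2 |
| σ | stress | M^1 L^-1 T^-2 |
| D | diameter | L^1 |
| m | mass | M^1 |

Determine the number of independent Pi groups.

1

There are 5 variables and 4 base dimensions (M, L, T, N).
The dimension matrix has rank 4.
Independent dimensionless groups: 5 − 4 = 1.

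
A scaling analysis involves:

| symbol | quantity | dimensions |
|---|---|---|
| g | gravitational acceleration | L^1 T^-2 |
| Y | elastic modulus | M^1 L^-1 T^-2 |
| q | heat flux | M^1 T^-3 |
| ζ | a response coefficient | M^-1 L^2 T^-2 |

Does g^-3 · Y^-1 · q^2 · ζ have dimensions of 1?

yes

Sum the exponent of each base dimension across the product:
  M: −3·[g]_M − [Y]_M + 2·[q]_M + [ζ]_M = −3·(0) − (1) + 2·(1) + (-1) = 0
  L: −3·[g]_L − [Y]_L + 2·[q]_L + [ζ]_L = −3·(1) − (-1) + 2·(0) + (2) = 0
  T: −3·[g]_T − [Y]_T + 2·[q]_T + [ζ]_T = −3·(-2) − (-2) + 2·(-3) + (-2) = 0
All base exponents vanish — dimensionless.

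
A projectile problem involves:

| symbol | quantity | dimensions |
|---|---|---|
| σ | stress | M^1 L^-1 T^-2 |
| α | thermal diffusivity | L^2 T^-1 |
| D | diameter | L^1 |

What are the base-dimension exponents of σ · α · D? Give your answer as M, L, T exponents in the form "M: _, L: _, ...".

M: 1, L: 2, T: -3

Collect each base-dimension exponent across the product:
  M: (1) + (0) + (0) = 1
  L: (-1) + (2) + (1) = 2
  T: (-2) + (-1) + (0) = -3
So the dimensions are [M L² T⁻³].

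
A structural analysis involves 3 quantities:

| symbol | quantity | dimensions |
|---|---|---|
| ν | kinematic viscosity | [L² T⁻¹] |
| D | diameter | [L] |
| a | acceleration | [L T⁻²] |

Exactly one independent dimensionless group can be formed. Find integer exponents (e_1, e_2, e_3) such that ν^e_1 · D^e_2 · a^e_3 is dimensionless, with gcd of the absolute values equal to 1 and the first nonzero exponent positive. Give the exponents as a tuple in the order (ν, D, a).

(2, -3, -1)

L: e_1·(2) + e_2·(1) + e_3·(1) = 0
T: e_1·(-1) + e_2·(0) + e_3·(-2) = 0
Solving this homogeneous linear system for the smallest-integer solution (first nonzero entry positive) gives (2, -3, -1).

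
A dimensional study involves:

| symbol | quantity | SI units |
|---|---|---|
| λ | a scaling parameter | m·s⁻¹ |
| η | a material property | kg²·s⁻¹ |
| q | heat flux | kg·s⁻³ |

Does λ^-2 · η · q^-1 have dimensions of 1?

no

Sum the exponent of each base dimension across the product:
  M: −2·[λ]_M + [η]_M − [q]_M = −2·(0) + (2) − (1) = 1
  L: −2·[λ]_L + [η]_L − [q]_L = −2·(1) + (0) − (0) = -2
  T: −2·[λ]_T + [η]_T − [q]_T = −2·(-1) + (-1) − (-3) = 4
Net dimensions [M L⁻² T⁴] ≠ [1] — not dimensionless.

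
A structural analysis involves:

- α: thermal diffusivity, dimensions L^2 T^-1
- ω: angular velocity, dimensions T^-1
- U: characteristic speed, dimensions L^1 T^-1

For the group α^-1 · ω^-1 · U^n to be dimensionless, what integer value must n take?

Balance the L exponent: (1)·n from U, plus −(2) − (0) = -2 from the rest, must sum to zero.
n − 2 = 0, so n = 2.

2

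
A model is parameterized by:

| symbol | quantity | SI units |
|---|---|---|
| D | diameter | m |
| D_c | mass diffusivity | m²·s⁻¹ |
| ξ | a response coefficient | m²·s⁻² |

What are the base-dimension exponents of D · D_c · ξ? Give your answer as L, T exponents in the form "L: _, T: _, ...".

Collect each base-dimension exponent across the product:
  L: (1) + (2) + (2) = 5
  T: (0) + (-1) + (-2) = -3
So the dimensions are [L⁵ T⁻³].

L: 5, T: -3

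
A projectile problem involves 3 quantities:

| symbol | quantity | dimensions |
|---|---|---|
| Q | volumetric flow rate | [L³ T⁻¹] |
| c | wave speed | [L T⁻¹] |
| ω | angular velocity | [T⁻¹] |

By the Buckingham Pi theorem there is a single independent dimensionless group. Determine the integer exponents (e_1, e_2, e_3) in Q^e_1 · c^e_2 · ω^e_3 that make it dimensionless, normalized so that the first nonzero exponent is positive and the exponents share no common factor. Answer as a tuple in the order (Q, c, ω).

(1, -3, 2)

L: e_1·(3) + e_2·(1) + e_3·(0) = 0
T: e_1·(-1) + e_2·(-1) + e_3·(-1) = 0
Solving this homogeneous linear system for the smallest-integer solution (first nonzero entry positive) gives (1, -3, 2).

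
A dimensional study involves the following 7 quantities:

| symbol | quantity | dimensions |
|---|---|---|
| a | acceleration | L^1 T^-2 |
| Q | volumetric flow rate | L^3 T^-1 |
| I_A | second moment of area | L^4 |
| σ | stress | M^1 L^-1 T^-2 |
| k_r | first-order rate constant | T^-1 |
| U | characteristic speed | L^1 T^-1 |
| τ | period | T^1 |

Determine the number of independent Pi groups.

There are 7 variables and 3 base dimensions (M, L, T).
The dimension matrix has rank 3.
Independent dimensionless groups: 7 − 3 = 4.

4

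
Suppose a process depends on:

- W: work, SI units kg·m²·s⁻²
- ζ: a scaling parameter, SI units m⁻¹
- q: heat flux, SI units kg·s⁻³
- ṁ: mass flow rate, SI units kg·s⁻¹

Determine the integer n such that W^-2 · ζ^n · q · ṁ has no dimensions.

Balance the L exponent: (-1)·n from ζ, plus −2·(2) + (0) + (0) = -4 from the rest, must sum to zero.
−n − 4 = 0, so n = -4.

-4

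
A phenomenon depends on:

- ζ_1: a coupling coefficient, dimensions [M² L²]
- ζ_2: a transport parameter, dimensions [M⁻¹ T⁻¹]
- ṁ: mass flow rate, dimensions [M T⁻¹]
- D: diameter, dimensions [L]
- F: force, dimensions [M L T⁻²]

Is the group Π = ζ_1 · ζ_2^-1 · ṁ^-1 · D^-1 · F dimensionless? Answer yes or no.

Sum the exponent of each base dimension across the product:
  M: [ζ_1]_M − [ζ_2]_M − [ṁ]_M − [D]_M + [F]_M = (2) − (-1) − (1) − (0) + (1) = 3
  L: [ζ_1]_L − [ζ_2]_L − [ṁ]_L − [D]_L + [F]_L = (2) − (0) − (0) − (1) + (1) = 2
  T: [ζ_1]_T − [ζ_2]_T − [ṁ]_T − [D]_T + [F]_T = (0) − (-1) − (-1) − (0) + (-2) = 0
Net dimensions [M³ L²] ≠ [1] — not dimensionless.

no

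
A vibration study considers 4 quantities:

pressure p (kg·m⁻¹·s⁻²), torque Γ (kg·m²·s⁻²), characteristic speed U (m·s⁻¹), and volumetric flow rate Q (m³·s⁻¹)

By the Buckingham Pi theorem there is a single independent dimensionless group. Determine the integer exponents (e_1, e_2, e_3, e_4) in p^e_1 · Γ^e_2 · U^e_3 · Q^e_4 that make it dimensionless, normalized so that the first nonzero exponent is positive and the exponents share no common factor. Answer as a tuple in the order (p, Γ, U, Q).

(2, -2, -3, 3)

M: e_1·(1) + e_2·(1) + e_3·(0) + e_4·(0) = 0
L: e_1·(-1) + e_2·(2) + e_3·(1) + e_4·(3) = 0
T: e_1·(-2) + e_2·(-2) + e_3·(-1) + e_4·(-1) = 0
Solving this homogeneous linear system for the smallest-integer solution (first nonzero entry positive) gives (2, -2, -3, 3).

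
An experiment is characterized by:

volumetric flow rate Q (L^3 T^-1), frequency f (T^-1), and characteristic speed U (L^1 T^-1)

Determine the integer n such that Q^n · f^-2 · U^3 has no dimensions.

Balance the L exponent: (3)·n from Q, plus −2·(0) + 3·(1) = 3 from the rest, must sum to zero.
3n + 3 = 0, so n = -1.

-1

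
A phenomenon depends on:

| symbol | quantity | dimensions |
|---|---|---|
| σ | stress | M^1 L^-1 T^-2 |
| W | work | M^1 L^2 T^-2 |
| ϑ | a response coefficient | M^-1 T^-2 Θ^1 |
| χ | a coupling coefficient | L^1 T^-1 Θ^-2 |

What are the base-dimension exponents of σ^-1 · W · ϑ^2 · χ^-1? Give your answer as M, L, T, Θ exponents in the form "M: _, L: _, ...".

M: -2, L: 2, T: -3, Θ: 4

Collect each base-dimension exponent across the product:
  M: −(1) + (1) + 2·(-1) − (0) = -2
  L: −(-1) + (2) + 2·(0) − (1) = 2
  T: −(-2) + (-2) + 2·(-2) − (-1) = -3
  Θ: −(0) + (0) + 2·(1) − (-2) = 4
So the dimensions are [M⁻² L² T⁻³ Θ⁴].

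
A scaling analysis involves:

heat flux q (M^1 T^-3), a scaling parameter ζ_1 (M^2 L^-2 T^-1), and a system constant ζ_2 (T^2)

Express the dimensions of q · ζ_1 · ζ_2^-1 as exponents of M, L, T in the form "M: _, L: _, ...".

M: 3, L: -2, T: -6

Collect each base-dimension exponent across the product:
  M: (1) + (2) − (0) = 3
  L: (0) + (-2) − (0) = -2
  T: (-3) + (-1) − (2) = -6
So the dimensions are [M³ L⁻² T⁻⁶].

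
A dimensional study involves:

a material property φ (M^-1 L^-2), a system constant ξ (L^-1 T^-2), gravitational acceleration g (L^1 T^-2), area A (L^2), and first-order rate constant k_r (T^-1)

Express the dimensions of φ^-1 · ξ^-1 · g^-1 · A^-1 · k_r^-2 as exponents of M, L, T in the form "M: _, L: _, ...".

M: 1, L: 0, T: 6

Collect each base-dimension exponent across the product:
  M: −(-1) − (0) − (0) − (0) − 2·(0) = 1
  L: −(-2) − (-1) − (1) − (2) − 2·(0) = 0
  T: −(0) − (-2) − (-2) − (0) − 2·(-1) = 6
So the dimensions are [M T⁶].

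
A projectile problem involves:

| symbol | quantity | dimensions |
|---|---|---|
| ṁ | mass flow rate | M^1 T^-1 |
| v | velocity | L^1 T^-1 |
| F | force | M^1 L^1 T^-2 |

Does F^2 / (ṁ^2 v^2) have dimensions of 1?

Sum the exponent of each base dimension across the product:
  M: −2·[ṁ]_M − 2·[v]_M + 2·[F]_M = −2·(1) − 2·(0) + 2·(1) = 0
  L: −2·[ṁ]_L − 2·[v]_L + 2·[F]_L = −2·(0) − 2·(1) + 2·(1) = 0
  T: −2·[ṁ]_T − 2·[v]_T + 2·[F]_T = −2·(-1) − 2·(-1) + 2·(-2) = 0
All base exponents vanish — dimensionless.

yes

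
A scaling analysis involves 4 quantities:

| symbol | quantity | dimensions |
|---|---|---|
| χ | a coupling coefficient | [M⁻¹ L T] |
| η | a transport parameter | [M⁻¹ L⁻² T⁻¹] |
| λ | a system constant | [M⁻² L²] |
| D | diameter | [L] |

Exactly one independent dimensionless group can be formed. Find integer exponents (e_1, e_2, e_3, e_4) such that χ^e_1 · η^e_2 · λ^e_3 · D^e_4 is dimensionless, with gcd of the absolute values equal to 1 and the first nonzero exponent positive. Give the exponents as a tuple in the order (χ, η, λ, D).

(1, 1, -1, 3)

M: e_1·(-1) + e_2·(-1) + e_3·(-2) + e_4·(0) = 0
L: e_1·(1) + e_2·(-2) + e_3·(2) + e_4·(1) = 0
T: e_1·(1) + e_2·(-1) + e_3·(0) + e_4·(0) = 0
Solving this homogeneous linear system for the smallest-integer solution (first nonzero entry positive) gives (1, 1, -1, 3).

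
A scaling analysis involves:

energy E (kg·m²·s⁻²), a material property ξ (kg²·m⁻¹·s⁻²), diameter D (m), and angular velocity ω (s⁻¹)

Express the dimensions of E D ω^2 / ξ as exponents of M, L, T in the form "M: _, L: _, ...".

M: -1, L: 4, T: -2

Collect each base-dimension exponent across the product:
  M: (1) − (2) + (0) + 2·(0) = -1
  L: (2) − (-1) + (1) + 2·(0) = 4
  T: (-2) − (-2) + (0) + 2·(-1) = -2
So the dimensions are [M⁻¹ L⁴ T⁻²].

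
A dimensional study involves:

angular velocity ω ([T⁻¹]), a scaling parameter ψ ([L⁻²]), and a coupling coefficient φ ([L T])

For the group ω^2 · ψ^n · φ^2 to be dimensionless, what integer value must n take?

Balance the L exponent: (-2)·n from ψ, plus 2·(0) + 2·(1) = 2 from the rest, must sum to zero.
-2n + 2 = 0, so n = 1.

1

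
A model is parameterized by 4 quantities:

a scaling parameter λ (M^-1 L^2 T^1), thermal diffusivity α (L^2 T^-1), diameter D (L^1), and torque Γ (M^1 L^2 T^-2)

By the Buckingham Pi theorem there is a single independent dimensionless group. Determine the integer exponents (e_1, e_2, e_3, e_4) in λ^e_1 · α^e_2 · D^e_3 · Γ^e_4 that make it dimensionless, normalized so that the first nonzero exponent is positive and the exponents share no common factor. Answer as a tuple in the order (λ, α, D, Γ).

M: e_1·(-1) + e_2·(0) + e_3·(0) + e_4·(1) = 0
L: e_1·(2) + e_2·(2) + e_3·(1) + e_4·(2) = 0
T: e_1·(1) + e_2·(-1) + e_3·(0) + e_4·(-2) = 0
Solving this homogeneous linear system for the smallest-integer solution (first nonzero entry positive) gives (1, -1, -2, 1).

(1, -1, -2, 1)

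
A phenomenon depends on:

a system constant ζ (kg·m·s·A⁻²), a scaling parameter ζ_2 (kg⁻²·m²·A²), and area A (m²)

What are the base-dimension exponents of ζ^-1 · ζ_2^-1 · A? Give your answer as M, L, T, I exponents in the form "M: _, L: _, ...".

Collect each base-dimension exponent across the product:
  M: −(1) − (-2) + (0) = 1
  L: −(1) − (2) + (2) = -1
  T: −(1) − (0) + (0) = -1
  I: −(-2) − (2) + (0) = 0
So the dimensions are [M L⁻¹ T⁻¹].

M: 1, L: -1, T: -1, I: 0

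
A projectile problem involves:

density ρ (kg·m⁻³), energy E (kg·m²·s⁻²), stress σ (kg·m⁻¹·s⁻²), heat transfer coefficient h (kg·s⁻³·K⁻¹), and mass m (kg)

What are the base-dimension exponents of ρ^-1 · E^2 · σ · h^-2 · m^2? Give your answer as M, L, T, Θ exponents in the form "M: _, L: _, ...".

Collect each base-dimension exponent across the product:
  M: −(1) + 2·(1) + (1) − 2·(1) + 2·(1) = 2
  L: −(-3) + 2·(2) + (-1) − 2·(0) + 2·(0) = 6
  T: −(0) + 2·(-2) + (-2) − 2·(-3) + 2·(0) = 0
  Θ: −(0) + 2·(0) + (0) − 2·(-1) + 2·(0) = 2
So the dimensions are [M² L⁶ Θ²].

M: 2, L: 6, T: 0, Θ: 2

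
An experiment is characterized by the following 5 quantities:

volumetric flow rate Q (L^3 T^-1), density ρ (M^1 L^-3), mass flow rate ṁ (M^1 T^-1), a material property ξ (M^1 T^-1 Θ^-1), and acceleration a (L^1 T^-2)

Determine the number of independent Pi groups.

There are 5 variables and 4 base dimensions (M, L, T, Θ).
The dimension matrix has rank 4.
Independent dimensionless groups: 5 − 4 = 1.

1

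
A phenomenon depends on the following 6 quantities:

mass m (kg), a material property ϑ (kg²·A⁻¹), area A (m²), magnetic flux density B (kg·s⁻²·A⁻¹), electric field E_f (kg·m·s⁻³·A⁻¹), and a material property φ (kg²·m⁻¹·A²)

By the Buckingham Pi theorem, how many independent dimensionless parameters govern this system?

There are 6 variables and 4 base dimensions (M, L, T, I).
The dimension matrix has rank 4.
Independent dimensionless groups: 6 − 4 = 2.

2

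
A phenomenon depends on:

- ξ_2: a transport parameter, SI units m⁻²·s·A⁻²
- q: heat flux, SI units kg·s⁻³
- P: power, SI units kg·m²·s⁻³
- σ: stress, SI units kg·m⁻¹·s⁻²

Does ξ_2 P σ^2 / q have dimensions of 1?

Sum the exponent of each base dimension across the product:
  M: [ξ_2]_M − [q]_M + [P]_M + 2·[σ]_M = (0) − (1) + (1) + 2·(1) = 2
  L: [ξ_2]_L − [q]_L + [P]_L + 2·[σ]_L = (-2) − (0) + (2) + 2·(-1) = -2
  T: [ξ_2]_T − [q]_T + [P]_T + 2·[σ]_T = (1) − (-3) + (-3) + 2·(-2) = -3
  I: [ξ_2]_I − [q]_I + [P]_I + 2·[σ]_I = (-2) − (0) + (0) + 2·(0) = -2
Net dimensions [M² L⁻² T⁻³ I⁻²] ≠ [1] — not dimensionless.

no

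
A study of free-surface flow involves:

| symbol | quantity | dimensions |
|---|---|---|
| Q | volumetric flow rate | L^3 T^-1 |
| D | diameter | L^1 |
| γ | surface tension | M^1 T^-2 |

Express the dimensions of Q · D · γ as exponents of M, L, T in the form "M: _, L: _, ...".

M: 1, L: 4, T: -3

Collect each base-dimension exponent across the product:
  M: (0) + (0) + (1) = 1
  L: (3) + (1) + (0) = 4
  T: (-1) + (0) + (-2) = -3
So the dimensions are [M L⁴ T⁻³].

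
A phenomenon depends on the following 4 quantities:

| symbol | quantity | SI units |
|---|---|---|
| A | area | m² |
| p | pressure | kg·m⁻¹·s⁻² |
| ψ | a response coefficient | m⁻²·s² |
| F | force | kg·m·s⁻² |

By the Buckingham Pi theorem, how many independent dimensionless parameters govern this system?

There are 4 variables and 3 base dimensions (M, L, T).
The dimension matrix has rank 3.
Independent dimensionless groups: 4 − 3 = 1.

1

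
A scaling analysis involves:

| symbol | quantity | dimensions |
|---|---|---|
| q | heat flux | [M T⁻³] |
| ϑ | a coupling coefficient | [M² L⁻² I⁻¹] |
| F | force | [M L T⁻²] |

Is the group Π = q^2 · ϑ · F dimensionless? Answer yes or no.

no

Sum the exponent of each base dimension across the product:
  M: 2·[q]_M + [ϑ]_M + [F]_M = 2·(1) + (2) + (1) = 5
  L: 2·[q]_L + [ϑ]_L + [F]_L = 2·(0) + (-2) + (1) = -1
  T: 2·[q]_T + [ϑ]_T + [F]_T = 2·(-3) + (0) + (-2) = -8
  I: 2·[q]_I + [ϑ]_I + [F]_I = 2·(0) + (-1) + (0) = -1
Net dimensions [M⁵ L⁻¹ T⁻⁸ I⁻¹] ≠ [1] — not dimensionless.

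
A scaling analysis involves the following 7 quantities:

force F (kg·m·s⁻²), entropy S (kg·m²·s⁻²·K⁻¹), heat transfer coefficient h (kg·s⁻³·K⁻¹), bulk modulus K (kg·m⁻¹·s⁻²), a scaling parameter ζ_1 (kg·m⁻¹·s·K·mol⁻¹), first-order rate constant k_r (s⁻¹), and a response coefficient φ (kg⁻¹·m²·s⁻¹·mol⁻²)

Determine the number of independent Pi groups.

There are 7 variables and 5 base dimensions (M, L, T, Θ, N).
The dimension matrix has rank 5.
Independent dimensionless groups: 7 − 5 = 2.

2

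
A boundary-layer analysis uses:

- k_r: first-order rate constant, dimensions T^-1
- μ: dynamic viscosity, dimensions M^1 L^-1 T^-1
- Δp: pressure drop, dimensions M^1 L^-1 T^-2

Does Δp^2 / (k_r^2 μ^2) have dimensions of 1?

yes

Sum the exponent of each base dimension across the product:
  M: −2·[k_r]_M − 2·[μ]_M + 2·[Δp]_M = −2·(0) − 2·(1) + 2·(1) = 0
  L: −2·[k_r]_L − 2·[μ]_L + 2·[Δp]_L = −2·(0) − 2·(-1) + 2·(-1) = 0
  T: −2·[k_r]_T − 2·[μ]_T + 2·[Δp]_T = −2·(-1) − 2·(-1) + 2·(-2) = 0
All base exponents vanish — dimensionless.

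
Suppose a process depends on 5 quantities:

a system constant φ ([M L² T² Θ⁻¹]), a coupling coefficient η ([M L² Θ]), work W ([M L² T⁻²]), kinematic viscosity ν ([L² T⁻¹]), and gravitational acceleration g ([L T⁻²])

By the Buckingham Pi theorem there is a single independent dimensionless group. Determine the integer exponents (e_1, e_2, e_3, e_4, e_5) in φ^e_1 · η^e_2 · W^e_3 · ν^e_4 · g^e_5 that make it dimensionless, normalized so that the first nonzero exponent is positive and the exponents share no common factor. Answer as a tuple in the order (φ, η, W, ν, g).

(1, 1, -2, -2, 4)

M: e_1·(1) + e_2·(1) + e_3·(1) + e_4·(0) + e_5·(0) = 0
L: e_1·(2) + e_2·(2) + e_3·(2) + e_4·(2) + e_5·(1) = 0
T: e_1·(2) + e_2·(0) + e_3·(-2) + e_4·(-1) + e_5·(-2) = 0
Θ: e_1·(-1) + e_2·(1) + e_3·(0) + e_4·(0) + e_5·(0) = 0
Solving this homogeneous linear system for the smallest-integer solution (first nonzero entry positive) gives (1, 1, -2, -2, 4).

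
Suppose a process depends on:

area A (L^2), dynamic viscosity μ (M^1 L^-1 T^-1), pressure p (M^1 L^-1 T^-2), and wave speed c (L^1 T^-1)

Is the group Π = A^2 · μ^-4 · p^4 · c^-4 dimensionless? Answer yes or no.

Sum the exponent of each base dimension across the product:
  M: 2·[A]_M − 4·[μ]_M + 4·[p]_M − 4·[c]_M = 2·(0) − 4·(1) + 4·(1) − 4·(0) = 0
  L: 2·[A]_L − 4·[μ]_L + 4·[p]_L − 4·[c]_L = 2·(2) − 4·(-1) + 4·(-1) − 4·(1) = 0
  T: 2·[A]_T − 4·[μ]_T + 4·[p]_T − 4·[c]_T = 2·(0) − 4·(-1) + 4·(-2) − 4·(-1) = 0
  N: 2·[A]_N − 4·[μ]_N + 4·[p]_N − 4·[c]_N = 2·(0) − 4·(0) + 4·(0) − 4·(0) = 0
All base exponents vanish — dimensionless.

yes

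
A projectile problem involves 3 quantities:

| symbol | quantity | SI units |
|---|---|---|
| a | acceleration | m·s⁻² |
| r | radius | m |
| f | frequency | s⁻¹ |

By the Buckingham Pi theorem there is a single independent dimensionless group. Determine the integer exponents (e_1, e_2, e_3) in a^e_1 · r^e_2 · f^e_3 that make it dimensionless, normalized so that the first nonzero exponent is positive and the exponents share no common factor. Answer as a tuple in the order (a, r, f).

L: e_1·(1) + e_2·(1) + e_3·(0) = 0
T: e_1·(-2) + e_2·(0) + e_3·(-1) = 0
Solving this homogeneous linear system for the smallest-integer solution (first nonzero entry positive) gives (1, -1, -2).

(1, -1, -2)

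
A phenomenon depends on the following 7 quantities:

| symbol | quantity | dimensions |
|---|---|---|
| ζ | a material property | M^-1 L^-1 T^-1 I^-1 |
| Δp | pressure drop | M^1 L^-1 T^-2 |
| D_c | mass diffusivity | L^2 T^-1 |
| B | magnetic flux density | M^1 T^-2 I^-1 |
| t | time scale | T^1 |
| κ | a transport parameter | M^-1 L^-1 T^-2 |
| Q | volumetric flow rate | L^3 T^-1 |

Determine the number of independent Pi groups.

There are 7 variables and 4 base dimensions (M, L, T, I).
The dimension matrix has rank 4.
Independent dimensionless groups: 7 − 4 = 3.

3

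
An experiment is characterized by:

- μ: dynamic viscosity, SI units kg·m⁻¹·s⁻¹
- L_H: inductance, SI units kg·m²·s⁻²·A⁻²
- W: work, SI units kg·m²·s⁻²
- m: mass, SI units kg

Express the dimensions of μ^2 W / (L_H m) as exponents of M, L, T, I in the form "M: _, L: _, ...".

Collect each base-dimension exponent across the product:
  M: 2·(1) − (1) + (1) − (1) = 1
  L: 2·(-1) − (2) + (2) − (0) = -2
  T: 2·(-1) − (-2) + (-2) − (0) = -2
  I: 2·(0) − (-2) + (0) − (0) = 2
So the dimensions are [M L⁻² T⁻² I²].

M: 1, L: -2, T: -2, I: 2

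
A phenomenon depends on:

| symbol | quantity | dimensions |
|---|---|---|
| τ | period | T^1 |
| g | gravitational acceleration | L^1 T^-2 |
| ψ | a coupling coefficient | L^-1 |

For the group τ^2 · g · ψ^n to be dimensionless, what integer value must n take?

Balance the L exponent: (-1)·n from ψ, plus 2·(0) + (1) = 1 from the rest, must sum to zero.
−n + 1 = 0, so n = 1.

1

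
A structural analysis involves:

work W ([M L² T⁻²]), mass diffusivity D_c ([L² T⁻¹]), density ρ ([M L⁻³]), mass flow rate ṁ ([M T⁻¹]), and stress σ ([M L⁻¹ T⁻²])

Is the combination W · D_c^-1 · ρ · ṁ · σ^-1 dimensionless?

no

Sum the exponent of each base dimension across the product:
  M: [W]_M − [D_c]_M + [ρ]_M + [ṁ]_M − [σ]_M = (1) − (0) + (1) + (1) − (1) = 2
  L: [W]_L − [D_c]_L + [ρ]_L + [ṁ]_L − [σ]_L = (2) − (2) + (-3) + (0) − (-1) = -2
  T: [W]_T − [D_c]_T + [ρ]_T + [ṁ]_T − [σ]_T = (-2) − (-1) + (0) + (-1) − (-2) = 0
Net dimensions [M² L⁻²] ≠ [1] — not dimensionless.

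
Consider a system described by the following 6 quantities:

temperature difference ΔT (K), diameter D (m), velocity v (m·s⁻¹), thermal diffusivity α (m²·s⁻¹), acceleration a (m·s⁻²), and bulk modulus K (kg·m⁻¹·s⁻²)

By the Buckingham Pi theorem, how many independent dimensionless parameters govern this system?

2

There are 6 variables and 4 base dimensions (M, L, T, Θ).
The dimension matrix has rank 4.
Independent dimensionless groups: 6 − 4 = 2.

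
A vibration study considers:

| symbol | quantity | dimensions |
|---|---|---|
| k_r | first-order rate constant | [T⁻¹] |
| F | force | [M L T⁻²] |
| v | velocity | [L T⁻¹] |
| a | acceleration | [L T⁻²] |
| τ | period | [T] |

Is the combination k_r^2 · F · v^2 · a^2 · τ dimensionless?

Sum the exponent of each base dimension across the product:
  M: 2·[k_r]_M + [F]_M + 2·[v]_M + 2·[a]_M + [τ]_M = 2·(0) + (1) + 2·(0) + 2·(0) + (0) = 1
  L: 2·[k_r]_L + [F]_L + 2·[v]_L + 2·[a]_L + [τ]_L = 2·(0) + (1) + 2·(1) + 2·(1) + (0) = 5
  T: 2·[k_r]_T + [F]_T + 2·[v]_T + 2·[a]_T + [τ]_T = 2·(-1) + (-2) + 2·(-1) + 2·(-2) + (1) = -9
Net dimensions [M L⁵ T⁻⁹] ≠ [1] — not dimensionless.

no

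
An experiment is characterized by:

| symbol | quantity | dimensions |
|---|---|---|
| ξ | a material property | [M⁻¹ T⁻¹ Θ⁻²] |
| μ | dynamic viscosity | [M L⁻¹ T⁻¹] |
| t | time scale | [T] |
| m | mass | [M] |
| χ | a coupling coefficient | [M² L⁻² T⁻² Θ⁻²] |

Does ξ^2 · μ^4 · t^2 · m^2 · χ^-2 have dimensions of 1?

yes

Sum the exponent of each base dimension across the product:
  M: 2·[ξ]_M + 4·[μ]_M + 2·[t]_M + 2·[m]_M − 2·[χ]_M = 2·(-1) + 4·(1) + 2·(0) + 2·(1) − 2·(2) = 0
  L: 2·[ξ]_L + 4·[μ]_L + 2·[t]_L + 2·[m]_L − 2·[χ]_L = 2·(0) + 4·(-1) + 2·(0) + 2·(0) − 2·(-2) = 0
  T: 2·[ξ]_T + 4·[μ]_T + 2·[t]_T + 2·[m]_T − 2·[χ]_T = 2·(-1) + 4·(-1) + 2·(1) + 2·(0) − 2·(-2) = 0
  Θ: 2·[ξ]_Θ + 4·[μ]_Θ + 2·[t]_Θ + 2·[m]_Θ − 2·[χ]_Θ = 2·(-2) + 4·(0) + 2·(0) + 2·(0) − 2·(-2) = 0
All base exponents vanish — dimensionless.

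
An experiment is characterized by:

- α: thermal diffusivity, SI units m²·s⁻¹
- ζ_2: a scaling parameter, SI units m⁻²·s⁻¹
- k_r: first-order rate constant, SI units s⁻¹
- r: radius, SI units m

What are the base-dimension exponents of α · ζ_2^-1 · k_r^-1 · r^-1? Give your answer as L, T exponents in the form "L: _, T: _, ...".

L: 3, T: 1

Collect each base-dimension exponent across the product:
  L: (2) − (-2) − (0) − (1) = 3
  T: (-1) − (-1) − (-1) − (0) = 1
So the dimensions are [L³ T].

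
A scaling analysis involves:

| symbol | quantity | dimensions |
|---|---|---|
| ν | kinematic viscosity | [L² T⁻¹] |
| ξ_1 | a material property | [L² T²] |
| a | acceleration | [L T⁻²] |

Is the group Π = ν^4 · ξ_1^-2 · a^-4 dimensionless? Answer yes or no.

Sum the exponent of each base dimension across the product:
  M: 4·[ν]_M − 2·[ξ_1]_M − 4·[a]_M = 4·(0) − 2·(0) − 4·(0) = 0
  L: 4·[ν]_L − 2·[ξ_1]_L − 4·[a]_L = 4·(2) − 2·(2) − 4·(1) = 0
  T: 4·[ν]_T − 2·[ξ_1]_T − 4·[a]_T = 4·(-1) − 2·(2) − 4·(-2) = 0
All base exponents vanish — dimensionless.

yes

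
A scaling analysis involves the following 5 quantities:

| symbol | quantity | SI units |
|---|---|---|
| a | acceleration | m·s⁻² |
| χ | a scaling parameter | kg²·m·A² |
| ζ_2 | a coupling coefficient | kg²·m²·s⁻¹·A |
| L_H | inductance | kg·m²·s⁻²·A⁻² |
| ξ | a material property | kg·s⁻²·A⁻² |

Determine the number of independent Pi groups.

There are 5 variables and 4 base dimensions (M, L, T, I).
The dimension matrix has rank 4.
Independent dimensionless groups: 5 − 4 = 1.

1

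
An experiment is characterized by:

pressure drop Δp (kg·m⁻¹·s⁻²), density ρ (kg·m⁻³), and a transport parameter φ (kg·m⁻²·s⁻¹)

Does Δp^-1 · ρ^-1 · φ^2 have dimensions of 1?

yes

Sum the exponent of each base dimension across the product:
  M: −[Δp]_M − [ρ]_M + 2·[φ]_M = −(1) − (1) + 2·(1) = 0
  L: −[Δp]_L − [ρ]_L + 2·[φ]_L = −(-1) − (-3) + 2·(-2) = 0
  T: −[Δp]_T − [ρ]_T + 2·[φ]_T = −(-2) − (0) + 2·(-1) = 0
All base exponents vanish — dimensionless.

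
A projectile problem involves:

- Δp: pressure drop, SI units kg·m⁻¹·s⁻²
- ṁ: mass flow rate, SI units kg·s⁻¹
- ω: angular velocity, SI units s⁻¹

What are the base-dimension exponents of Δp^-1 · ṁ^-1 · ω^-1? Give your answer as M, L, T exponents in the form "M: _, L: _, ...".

Collect each base-dimension exponent across the product:
  M: −(1) − (1) − (0) = -2
  L: −(-1) − (0) − (0) = 1
  T: −(-2) − (-1) − (-1) = 4
So the dimensions are [M⁻² L T⁴].

M: -2, L: 1, T: 4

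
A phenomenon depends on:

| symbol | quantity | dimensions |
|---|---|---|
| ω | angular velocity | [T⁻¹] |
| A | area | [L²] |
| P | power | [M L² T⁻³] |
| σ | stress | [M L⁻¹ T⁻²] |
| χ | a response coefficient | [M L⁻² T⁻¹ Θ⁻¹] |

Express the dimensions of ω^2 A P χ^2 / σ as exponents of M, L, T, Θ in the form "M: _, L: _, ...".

M: 2, L: 1, T: -5, Θ: -2

Collect each base-dimension exponent across the product:
  M: 2·(0) + (0) + (1) − (1) + 2·(1) = 2
  L: 2·(0) + (2) + (2) − (-1) + 2·(-2) = 1
  T: 2·(-1) + (0) + (-3) − (-2) + 2·(-1) = -5
  Θ: 2·(0) + (0) + (0) − (0) + 2·(-1) = -2
So the dimensions are [M² L T⁻⁵ Θ⁻²].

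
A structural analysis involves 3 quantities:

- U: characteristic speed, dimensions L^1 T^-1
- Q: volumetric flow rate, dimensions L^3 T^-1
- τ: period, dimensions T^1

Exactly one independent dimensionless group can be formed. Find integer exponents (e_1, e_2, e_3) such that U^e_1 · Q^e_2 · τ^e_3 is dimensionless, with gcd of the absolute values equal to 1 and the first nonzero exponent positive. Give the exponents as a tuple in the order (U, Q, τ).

L: e_1·(1) + e_2·(3) + e_3·(0) = 0
T: e_1·(-1) + e_2·(-1) + e_3·(1) = 0
Solving this homogeneous linear system for the smallest-integer solution (first nonzero entry positive) gives (3, -1, 2).

(3, -1, 2)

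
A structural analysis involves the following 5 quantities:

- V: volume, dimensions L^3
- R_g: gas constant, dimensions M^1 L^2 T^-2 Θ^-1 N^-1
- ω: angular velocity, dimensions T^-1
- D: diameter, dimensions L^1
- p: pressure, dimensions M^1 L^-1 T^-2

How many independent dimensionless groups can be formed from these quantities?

There are 5 variables and 5 base dimensions (M, L, T, Θ, N).
The dimension matrix has rank 4 (less than 5: the dimension vectors are linearly dependent).
Independent dimensionless groups: 5 − 4 = 1.

1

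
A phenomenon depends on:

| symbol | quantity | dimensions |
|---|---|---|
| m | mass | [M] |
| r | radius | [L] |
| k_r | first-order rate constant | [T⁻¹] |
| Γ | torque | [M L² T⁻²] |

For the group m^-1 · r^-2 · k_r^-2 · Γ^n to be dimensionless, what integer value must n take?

1

Balance the M exponent: (1)·n from Γ, plus −(1) − 2·(0) − 2·(0) = -1 from the rest, must sum to zero.
n − 1 = 0, so n = 1.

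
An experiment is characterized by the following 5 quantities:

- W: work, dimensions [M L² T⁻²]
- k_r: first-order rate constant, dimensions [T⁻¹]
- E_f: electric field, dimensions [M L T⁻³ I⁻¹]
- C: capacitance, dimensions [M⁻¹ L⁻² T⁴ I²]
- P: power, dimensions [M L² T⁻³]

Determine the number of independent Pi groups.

There are 5 variables and 4 base dimensions (M, L, T, I).
The dimension matrix has rank 4.
Independent dimensionless groups: 5 − 4 = 1.

1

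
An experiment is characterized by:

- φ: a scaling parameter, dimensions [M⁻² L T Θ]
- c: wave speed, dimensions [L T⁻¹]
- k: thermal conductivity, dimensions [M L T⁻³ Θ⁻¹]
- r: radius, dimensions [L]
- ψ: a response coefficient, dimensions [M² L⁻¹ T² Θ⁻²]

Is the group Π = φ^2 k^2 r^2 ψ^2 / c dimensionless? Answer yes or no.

no

Sum the exponent of each base dimension across the product:
  M: 2·[φ]_M − [c]_M + 2·[k]_M + 2·[r]_M + 2·[ψ]_M = 2·(-2) − (0) + 2·(1) + 2·(0) + 2·(2) = 2
  L: 2·[φ]_L − [c]_L + 2·[k]_L + 2·[r]_L + 2·[ψ]_L = 2·(1) − (1) + 2·(1) + 2·(1) + 2·(-1) = 3
  T: 2·[φ]_T − [c]_T + 2·[k]_T + 2·[r]_T + 2·[ψ]_T = 2·(1) − (-1) + 2·(-3) + 2·(0) + 2·(2) = 1
  Θ: 2·[φ]_Θ − [c]_Θ + 2·[k]_Θ + 2·[r]_Θ + 2·[ψ]_Θ = 2·(1) − (0) + 2·(-1) + 2·(0) + 2·(-2) = -4
Net dimensions [M² L³ T Θ⁻⁴] ≠ [1] — not dimensionless.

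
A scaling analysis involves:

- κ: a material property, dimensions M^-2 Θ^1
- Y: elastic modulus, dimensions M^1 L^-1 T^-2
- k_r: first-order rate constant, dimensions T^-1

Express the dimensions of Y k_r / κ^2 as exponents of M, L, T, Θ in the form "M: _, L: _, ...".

Collect each base-dimension exponent across the product:
  M: −2·(-2) + (1) + (0) = 5
  L: −2·(0) + (-1) + (0) = -1
  T: −2·(0) + (-2) + (-1) = -3
  Θ: −2·(1) + (0) + (0) = -2
So the dimensions are [M⁵ L⁻¹ T⁻³ Θ⁻²].

M: 5, L: -1, T: -3, Θ: -2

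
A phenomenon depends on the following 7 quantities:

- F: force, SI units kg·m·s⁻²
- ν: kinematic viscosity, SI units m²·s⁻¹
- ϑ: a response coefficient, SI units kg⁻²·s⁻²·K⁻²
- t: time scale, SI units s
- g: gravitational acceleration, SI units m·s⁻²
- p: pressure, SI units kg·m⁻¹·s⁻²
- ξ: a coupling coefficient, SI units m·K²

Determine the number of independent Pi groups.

There are 7 variables and 4 base dimensions (M, L, T, Θ).
The dimension matrix has rank 4.
Independent dimensionless groups: 7 − 4 = 3.

3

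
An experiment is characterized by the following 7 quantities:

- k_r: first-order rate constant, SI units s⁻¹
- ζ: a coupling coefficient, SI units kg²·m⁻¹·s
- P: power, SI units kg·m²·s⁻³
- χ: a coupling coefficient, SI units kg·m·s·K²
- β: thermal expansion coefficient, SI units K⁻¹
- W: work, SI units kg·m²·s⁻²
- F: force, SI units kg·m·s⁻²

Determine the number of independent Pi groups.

There are 7 variables and 4 base dimensions (M, L, T, Θ).
The dimension matrix has rank 4.
Independent dimensionless groups: 7 − 4 = 3.

3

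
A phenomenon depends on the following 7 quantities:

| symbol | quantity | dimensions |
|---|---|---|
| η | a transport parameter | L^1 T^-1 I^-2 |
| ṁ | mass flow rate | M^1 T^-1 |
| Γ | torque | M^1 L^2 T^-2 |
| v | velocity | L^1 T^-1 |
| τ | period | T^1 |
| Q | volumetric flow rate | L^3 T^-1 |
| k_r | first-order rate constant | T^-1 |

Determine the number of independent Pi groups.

There are 7 variables and 4 base dimensions (M, L, T, I).
The dimension matrix has rank 4.
Independent dimensionless groups: 7 − 4 = 3.

3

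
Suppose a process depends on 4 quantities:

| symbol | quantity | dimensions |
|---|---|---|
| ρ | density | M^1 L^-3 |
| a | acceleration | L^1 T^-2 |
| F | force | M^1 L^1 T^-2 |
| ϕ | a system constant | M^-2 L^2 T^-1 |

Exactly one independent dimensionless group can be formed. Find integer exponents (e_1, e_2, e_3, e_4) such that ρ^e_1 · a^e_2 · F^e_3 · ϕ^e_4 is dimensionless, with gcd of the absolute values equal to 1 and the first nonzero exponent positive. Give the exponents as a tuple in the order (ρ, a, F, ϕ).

(1, -4, 3, 2)

M: e_1·(1) + e_2·(0) + e_3·(1) + e_4·(-2) = 0
L: e_1·(-3) + e_2·(1) + e_3·(1) + e_4·(2) = 0
T: e_1·(0) + e_2·(-2) + e_3·(-2) + e_4·(-1) = 0
Solving this homogeneous linear system for the smallest-integer solution (first nonzero entry positive) gives (1, -4, 3, 2).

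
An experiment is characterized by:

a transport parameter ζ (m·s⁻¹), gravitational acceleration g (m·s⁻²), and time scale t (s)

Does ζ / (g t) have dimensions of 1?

Sum the exponent of each base dimension across the product:
  L: [ζ]_L − [g]_L − [t]_L = (1) − (1) − (0) = 0
  T: [ζ]_T − [g]_T − [t]_T = (-1) − (-2) − (1) = 0
All base exponents vanish — dimensionless.

yes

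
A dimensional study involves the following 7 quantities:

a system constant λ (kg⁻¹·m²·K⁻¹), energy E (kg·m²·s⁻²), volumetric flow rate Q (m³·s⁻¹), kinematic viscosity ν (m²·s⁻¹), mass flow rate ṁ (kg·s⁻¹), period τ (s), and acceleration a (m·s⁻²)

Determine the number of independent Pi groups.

There are 7 variables and 4 base dimensions (M, L, T, Θ).
The dimension matrix has rank 4.
Independent dimensionless groups: 7 − 4 = 3.

3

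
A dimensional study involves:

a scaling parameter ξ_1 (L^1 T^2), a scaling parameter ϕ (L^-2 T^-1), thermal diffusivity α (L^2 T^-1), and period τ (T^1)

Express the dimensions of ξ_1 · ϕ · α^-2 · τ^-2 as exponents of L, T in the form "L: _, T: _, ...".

Collect each base-dimension exponent across the product:
  L: (1) + (-2) − 2·(2) − 2·(0) = -5
  T: (2) + (-1) − 2·(-1) − 2·(1) = 1
So the dimensions are [L⁻⁵ T].

L: -5, T: 1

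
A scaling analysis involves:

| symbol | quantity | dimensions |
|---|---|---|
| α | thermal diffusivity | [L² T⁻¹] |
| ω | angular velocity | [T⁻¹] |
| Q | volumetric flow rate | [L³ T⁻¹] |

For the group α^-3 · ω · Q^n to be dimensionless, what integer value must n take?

2

Balance the L exponent: (3)·n from Q, plus −3·(2) + (0) = -6 from the rest, must sum to zero.
3n − 6 = 0, so n = 2.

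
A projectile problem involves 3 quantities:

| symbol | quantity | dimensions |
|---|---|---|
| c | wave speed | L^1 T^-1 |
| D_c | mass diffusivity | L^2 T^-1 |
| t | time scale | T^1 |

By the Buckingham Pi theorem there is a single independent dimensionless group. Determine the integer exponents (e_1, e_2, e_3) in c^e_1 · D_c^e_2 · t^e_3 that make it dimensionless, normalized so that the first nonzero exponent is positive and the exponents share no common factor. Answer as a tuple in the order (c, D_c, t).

(2, -1, 1)

L: e_1·(1) + e_2·(2) + e_3·(0) = 0
T: e_1·(-1) + e_2·(-1) + e_3·(1) = 0
Solving this homogeneous linear system for the smallest-integer solution (first nonzero entry positive) gives (2, -1, 1).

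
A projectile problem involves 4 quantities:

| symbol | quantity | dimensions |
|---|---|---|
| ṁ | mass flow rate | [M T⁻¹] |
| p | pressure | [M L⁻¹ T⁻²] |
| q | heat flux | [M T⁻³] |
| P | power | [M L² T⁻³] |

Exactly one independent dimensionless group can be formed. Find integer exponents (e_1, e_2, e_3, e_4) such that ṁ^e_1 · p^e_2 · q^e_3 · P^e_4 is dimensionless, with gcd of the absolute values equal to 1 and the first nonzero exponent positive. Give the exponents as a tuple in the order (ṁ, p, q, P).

(1, -2, 2, -1)

M: e_1·(1) + e_2·(1) + e_3·(1) + e_4·(1) = 0
L: e_1·(0) + e_2·(-1) + e_3·(0) + e_4·(2) = 0
T: e_1·(-1) + e_2·(-2) + e_3·(-3) + e_4·(-3) = 0
Solving this homogeneous linear system for the smallest-integer solution (first nonzero entry positive) gives (1, -2, 2, -1).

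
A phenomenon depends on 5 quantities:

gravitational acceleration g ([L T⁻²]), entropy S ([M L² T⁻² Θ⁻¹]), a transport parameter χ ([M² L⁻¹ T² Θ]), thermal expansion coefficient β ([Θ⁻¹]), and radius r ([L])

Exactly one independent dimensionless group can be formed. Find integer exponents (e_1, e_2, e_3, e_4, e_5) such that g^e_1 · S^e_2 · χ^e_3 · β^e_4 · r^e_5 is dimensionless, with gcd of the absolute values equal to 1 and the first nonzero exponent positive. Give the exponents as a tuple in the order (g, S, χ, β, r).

(3, -2, 1, 3, 2)

M: e_1·(0) + e_2·(1) + e_3·(2) + e_4·(0) + e_5·(0) = 0
L: e_1·(1) + e_2·(2) + e_3·(-1) + e_4·(0) + e_5·(1) = 0
T: e_1·(-2) + e_2·(-2) + e_3·(2) + e_4·(0) + e_5·(0) = 0
Θ: e_1·(0) + e_2·(-1) + e_3·(1) + e_4·(-1) + e_5·(0) = 0
Solving this homogeneous linear system for the smallest-integer solution (first nonzero entry positive) gives (3, -2, 1, 3, 2).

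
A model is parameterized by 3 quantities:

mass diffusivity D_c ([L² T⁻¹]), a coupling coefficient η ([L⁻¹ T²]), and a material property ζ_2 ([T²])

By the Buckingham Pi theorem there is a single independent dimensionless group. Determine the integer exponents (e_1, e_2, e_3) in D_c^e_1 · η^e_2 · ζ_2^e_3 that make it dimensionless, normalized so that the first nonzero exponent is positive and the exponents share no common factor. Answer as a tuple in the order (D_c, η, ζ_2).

L: e_1·(2) + e_2·(-1) + e_3·(0) = 0
T: e_1·(-1) + e_2·(2) + e_3·(2) = 0
Solving this homogeneous linear system for the smallest-integer solution (first nonzero entry positive) gives (2, 4, -3).

(2, 4, -3)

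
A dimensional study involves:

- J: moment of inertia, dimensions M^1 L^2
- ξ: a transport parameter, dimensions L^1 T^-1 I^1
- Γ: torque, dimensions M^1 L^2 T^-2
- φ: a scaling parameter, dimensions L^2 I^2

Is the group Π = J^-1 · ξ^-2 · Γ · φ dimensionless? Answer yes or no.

Sum the exponent of each base dimension across the product:
  M: −[J]_M − 2·[ξ]_M + [Γ]_M + [φ]_M = −(1) − 2·(0) + (1) + (0) = 0
  L: −[J]_L − 2·[ξ]_L + [Γ]_L + [φ]_L = −(2) − 2·(1) + (2) + (2) = 0
  T: −[J]_T − 2·[ξ]_T + [Γ]_T + [φ]_T = −(0) − 2·(-1) + (-2) + (0) = 0
  I: −[J]_I − 2·[ξ]_I + [Γ]_I + [φ]_I = −(0) − 2·(1) + (0) + (2) = 0
All base exponents vanish — dimensionless.

yes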